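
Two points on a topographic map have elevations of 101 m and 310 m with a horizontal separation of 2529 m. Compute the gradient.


gradient = (310 - 101) / 2529 = 209 / 2529 = 0.0826

0.0826


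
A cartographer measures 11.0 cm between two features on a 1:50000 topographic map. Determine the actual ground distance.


ground = 11.0 cm * 50000 / 100 = 5500.0 m = 5.5 km

5.5 km


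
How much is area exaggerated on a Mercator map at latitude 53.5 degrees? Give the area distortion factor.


area_distortion = 1/cos^2(53.5) = 2.826

2.826


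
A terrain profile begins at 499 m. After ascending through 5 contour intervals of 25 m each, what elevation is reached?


elevation = 499 + 5 * 25 = 624 m

624 m


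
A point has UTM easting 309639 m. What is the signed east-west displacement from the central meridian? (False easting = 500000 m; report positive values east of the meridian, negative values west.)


displacement = 309639 - 500000 = -190361 m

-190361 m


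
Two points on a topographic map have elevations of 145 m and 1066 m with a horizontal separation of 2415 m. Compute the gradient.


gradient = (1066 - 145) / 2415 = 921 / 2415 = 0.3814

0.3814


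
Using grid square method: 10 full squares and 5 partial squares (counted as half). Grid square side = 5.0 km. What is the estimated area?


effective squares = 10 + 5 * 0.5 = 12.5
area = 12.5 * 25.0 = 312.5 km^2

312.5 km^2


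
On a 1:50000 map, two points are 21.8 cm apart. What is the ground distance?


ground = 21.8 cm * 50000 / 100 = 10900.0 m = 10.9 km

10.9 km


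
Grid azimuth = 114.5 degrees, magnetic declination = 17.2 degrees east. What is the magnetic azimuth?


magnetic azimuth = grid azimuth - declination (east +ve)
mag_az = 114.5 - 17.2 = 97.3 degrees

97.3 degrees


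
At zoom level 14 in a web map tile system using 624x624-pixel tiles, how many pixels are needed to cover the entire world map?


tiles per axis = 2^14 = 16384
total tiles = 16384^2 = 268435456
pixels per axis = 16384 * 624 = 10223616
total pixels = 10223616^2 = 104522324115456

104522324115456 pixels


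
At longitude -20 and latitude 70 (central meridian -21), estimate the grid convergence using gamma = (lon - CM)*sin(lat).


gamma = (-20 - -21) * sin(70) = 1 * 0.939693 = 0.94 degrees

0.94 degrees


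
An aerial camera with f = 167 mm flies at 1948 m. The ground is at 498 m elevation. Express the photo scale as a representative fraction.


scale = f / (H - h) = 167 mm / 1450 m = 167 / 1450000 = 1:8683

1:8683


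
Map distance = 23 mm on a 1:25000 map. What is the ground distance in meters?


ground = 23 mm * 25000 / 1000 = 575.0 m

575.0 m


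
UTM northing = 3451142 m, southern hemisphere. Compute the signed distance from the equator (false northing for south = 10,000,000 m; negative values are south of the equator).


For southern: actual = 3451142 - 10000000 = -6548858 m

-6548858 m


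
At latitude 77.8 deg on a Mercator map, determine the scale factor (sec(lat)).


SF = 1 / cos(77.8) = 1 / 0.211325 = 4.732

4.732


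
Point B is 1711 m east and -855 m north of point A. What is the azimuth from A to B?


az = atan2(1711, -855) = 116.6 deg
adjusted to 0-360: 116.6 degrees

116.6 degrees


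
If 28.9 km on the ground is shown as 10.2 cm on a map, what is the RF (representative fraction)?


ground = 28.9 km = 2890000 cm; RF denominator = ground / map = 2890000 / 10.2 ≈ 283333; RF = 1:283333

1:283333


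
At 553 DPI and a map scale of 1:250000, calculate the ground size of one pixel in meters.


pixel_cm = 2.54 / 553 ≈ 0.004593 cm
ground = pixel_cm * 250000 / 100 = 2.54 * 250000 / (553 * 100) = 635000 / 55300 ≈ 11.48 m

11.48 m


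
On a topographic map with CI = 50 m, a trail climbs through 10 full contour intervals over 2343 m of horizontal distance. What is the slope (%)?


elevation change = 10 * 50 = 500 m
slope = 500 / 2343 * 100 = 21.3%

21.3%


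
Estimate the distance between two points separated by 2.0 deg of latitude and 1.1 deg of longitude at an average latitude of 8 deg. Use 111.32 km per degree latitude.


dlat_km = 2.0 * 111.32 = 222.64
dlon_km = 1.1 * 111.32 * cos(8) ≈ 121.26
dist = sqrt(222.64^2 + 121.26^2) ≈ 253.5 km

253.5 km


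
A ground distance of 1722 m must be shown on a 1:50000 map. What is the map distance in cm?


map_cm = 1722 * 100 / 50000 = 3.444 cm ≈ 3.44 cm

3.44 cm


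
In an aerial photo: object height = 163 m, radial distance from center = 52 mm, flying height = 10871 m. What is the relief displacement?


d = h * r / H = 163 * 52 / 10871 = 0.78 mm

0.78 mm


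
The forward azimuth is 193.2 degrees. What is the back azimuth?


back azimuth = (193.2 + 180) mod 360 = 13.2 degrees

13.2 degrees


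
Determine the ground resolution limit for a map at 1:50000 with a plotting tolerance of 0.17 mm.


ground = 0.17 mm * 50000 / 1000 = 8.5 m

8.5 m


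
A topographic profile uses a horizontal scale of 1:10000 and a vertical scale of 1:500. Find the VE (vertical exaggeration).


VE = horizontal_scale / vertical_scale = 10000 / 500 = 20.0

20.0x


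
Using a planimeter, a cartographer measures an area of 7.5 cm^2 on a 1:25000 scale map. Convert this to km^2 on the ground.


ground_area = 7.5 * (25000/100)^2 = 468750.0 m^2 = 0.46875 km^2 ≈ 0.469 km^2

0.469 km^2


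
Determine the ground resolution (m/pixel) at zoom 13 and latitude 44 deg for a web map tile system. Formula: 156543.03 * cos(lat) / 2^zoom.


res = 156543.03 * cos(44) / 2^13 = 156543.03 * 0.7193398 / 8192 = 13.75 m/pixel

13.75 m/pixel


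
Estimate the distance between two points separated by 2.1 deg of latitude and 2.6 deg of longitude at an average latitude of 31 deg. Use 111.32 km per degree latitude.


dlat_km = 2.1 * 111.32 = 233.772
dlon_km = 2.6 * 111.32 * cos(31) ≈ 248.092
dist = sqrt(233.772^2 + 248.092^2) ≈ 340.9 km

340.9 km


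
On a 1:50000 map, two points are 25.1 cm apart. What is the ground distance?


ground = 25.1 cm * 50000 / 100 = 12550.0 m = 12.55 km

12.55 km


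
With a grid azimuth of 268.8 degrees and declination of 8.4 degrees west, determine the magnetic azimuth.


magnetic azimuth = grid azimuth - declination (east +ve)
mag_az = 268.8 - -8.4 = 277.2 degrees

277.2 degrees


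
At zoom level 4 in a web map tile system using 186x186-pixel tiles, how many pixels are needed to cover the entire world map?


tiles per axis = 2^4 = 16
total tiles = 16^2 = 256
pixels per axis = 16 * 186 = 2976
total pixels = 2976^2 = 8856576

8856576 pixels


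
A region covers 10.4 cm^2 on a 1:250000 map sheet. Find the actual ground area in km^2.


ground_area = 10.4 * (250000/100)^2 = 65000000.0 m^2 = 65.0 km^2

65.0 km^2


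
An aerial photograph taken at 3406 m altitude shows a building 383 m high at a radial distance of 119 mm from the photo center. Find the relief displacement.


d = h * r / H = 383 * 119 / 3406 = 13.38 mm

13.38 mm


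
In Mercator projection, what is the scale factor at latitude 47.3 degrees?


SF = 1 / cos(47.3) = 1 / 0.67816 = 1.475

1.475


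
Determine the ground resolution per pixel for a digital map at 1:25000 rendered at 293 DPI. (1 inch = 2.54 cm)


pixel_cm = 2.54 / 293 ≈ 0.008669 cm
ground = pixel_cm * 25000 / 100 = 2.54 * 25000 / (293 * 100) = 63500 / 29300 ≈ 2.17 m

2.17 m


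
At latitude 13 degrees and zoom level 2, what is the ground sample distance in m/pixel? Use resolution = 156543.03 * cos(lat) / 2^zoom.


res = 156543.03 * cos(13) / 2^2 = 156543.03 * 0.97437006 / 4 = 38132.71 m/pixel

38132.71 m/pixel


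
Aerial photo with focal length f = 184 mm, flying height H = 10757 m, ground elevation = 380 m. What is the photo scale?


scale = f / (H - h) = 184 mm / 10377 m = 184 / 10377000 = 1:56397

1:56397


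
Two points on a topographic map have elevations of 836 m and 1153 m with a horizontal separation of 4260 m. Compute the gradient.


gradient = (1153 - 836) / 4260 = 317 / 4260 = 0.0744

0.0744


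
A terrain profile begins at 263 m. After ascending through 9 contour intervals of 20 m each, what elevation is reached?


elevation = 263 + 9 * 20 = 443 m

443 m


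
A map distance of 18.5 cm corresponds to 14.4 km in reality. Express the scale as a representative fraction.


ground = 14.4 km = 1440000 cm; RF denominator = ground / map = 1440000 / 18.5 ≈ 77838; RF = 1:77838

1:77838


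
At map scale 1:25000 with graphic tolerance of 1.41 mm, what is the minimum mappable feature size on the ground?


ground = 1.41 mm * 25000 / 1000 = 35.25 m

35.25 m


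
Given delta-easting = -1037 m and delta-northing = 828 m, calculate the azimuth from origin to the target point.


az = atan2(-1037, 828) = -51.4 deg
adjusted to 0-360: 308.6 degrees

308.6 degrees


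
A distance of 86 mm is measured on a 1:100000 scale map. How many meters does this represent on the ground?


ground = 86 mm * 100000 / 1000 = 8600.0 m

8600.0 m


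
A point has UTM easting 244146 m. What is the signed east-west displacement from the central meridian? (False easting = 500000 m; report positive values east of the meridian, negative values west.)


displacement = 244146 - 500000 = -255854 m

-255854 m


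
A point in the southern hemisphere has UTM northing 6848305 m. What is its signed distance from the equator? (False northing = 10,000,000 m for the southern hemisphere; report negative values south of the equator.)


For southern: actual = 6848305 - 10000000 = -3151695 m

-3151695 m


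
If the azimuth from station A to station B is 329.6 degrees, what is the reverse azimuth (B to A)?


back azimuth = (329.6 + 180) mod 360 = 149.6 degrees

149.6 degrees


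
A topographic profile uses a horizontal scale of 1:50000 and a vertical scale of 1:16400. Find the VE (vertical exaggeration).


VE = horizontal_scale / vertical_scale = 50000 / 16400 ≈ 3.0

3.0x


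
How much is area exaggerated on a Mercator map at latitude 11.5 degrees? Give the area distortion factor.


area_distortion = 1/cos^2(11.5) = 1.041

1.041


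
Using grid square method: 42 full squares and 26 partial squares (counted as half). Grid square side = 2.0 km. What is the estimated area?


effective squares = 42 + 26 * 0.5 = 55.0
area = 55.0 * 4.0 = 220.0 km^2

220.0 km^2


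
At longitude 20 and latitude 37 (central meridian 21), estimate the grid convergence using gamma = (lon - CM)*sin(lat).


gamma = (20 - 21) * sin(37) = -1 * 0.601815 = -0.602 degrees

-0.602 degrees


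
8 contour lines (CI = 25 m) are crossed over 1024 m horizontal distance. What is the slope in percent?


elevation change = 8 * 25 = 200 m
slope = 200 / 1024 * 100 = 19.5%

19.5%


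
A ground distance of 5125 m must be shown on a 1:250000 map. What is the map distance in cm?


map_cm = 5125 * 100 / 250000 = 2.05 cm

2.05 cm


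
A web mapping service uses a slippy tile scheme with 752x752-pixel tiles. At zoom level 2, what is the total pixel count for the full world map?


tiles per axis = 2^2 = 4
total tiles = 4^2 = 16
pixels per axis = 4 * 752 = 3008
total pixels = 3008^2 = 9048064

9048064 pixels


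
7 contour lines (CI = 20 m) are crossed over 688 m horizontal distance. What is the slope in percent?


elevation change = 7 * 20 = 140 m
slope = 140 / 688 * 100 = 20.3%

20.3%


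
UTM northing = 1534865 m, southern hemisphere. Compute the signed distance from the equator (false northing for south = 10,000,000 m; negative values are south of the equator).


For southern: actual = 1534865 - 10000000 = -8465135 m

-8465135 m


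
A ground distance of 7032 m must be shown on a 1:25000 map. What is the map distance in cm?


map_cm = 7032 * 100 / 25000 = 28.128 cm ≈ 28.13 cm

28.13 cm


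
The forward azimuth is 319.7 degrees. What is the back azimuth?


back azimuth = (319.7 + 180) mod 360 = 139.7 degrees

139.7 degrees


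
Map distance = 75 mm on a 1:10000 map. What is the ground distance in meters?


ground = 75 mm * 10000 / 1000 = 750.0 m

750.0 m


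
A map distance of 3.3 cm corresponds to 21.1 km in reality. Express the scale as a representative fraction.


ground = 21.1 km = 2110000 cm; RF denominator = ground / map = 2110000 / 3.3 ≈ 639394; RF = 1:639394

1:639394


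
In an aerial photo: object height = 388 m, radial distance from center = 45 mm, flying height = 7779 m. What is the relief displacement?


d = h * r / H = 388 * 45 / 7779 = 2.24 mm

2.24 mm


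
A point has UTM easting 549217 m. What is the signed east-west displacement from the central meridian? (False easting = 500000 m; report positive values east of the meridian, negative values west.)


displacement = 549217 - 500000 = 49217 m

49217 m


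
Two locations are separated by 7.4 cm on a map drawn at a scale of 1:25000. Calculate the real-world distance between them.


ground = 7.4 cm * 25000 / 100 = 1850.0 m = 1.85 km

1.85 km


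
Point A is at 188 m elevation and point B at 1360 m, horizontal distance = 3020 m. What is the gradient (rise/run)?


gradient = (1360 - 188) / 3020 = 1172 / 3020 = 0.3881

0.3881


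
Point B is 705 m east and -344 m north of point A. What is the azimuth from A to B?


az = atan2(705, -344) = 116.0 deg
adjusted to 0-360: 116.0 degrees

116.0 degrees


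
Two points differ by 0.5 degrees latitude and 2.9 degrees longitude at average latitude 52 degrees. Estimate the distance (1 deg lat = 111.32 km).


dlat_km = 0.5 * 111.32 = 55.66
dlon_km = 2.9 * 111.32 * cos(52) ≈ 198.753
dist = sqrt(55.66^2 + 198.753^2) ≈ 206.4 km

206.4 km


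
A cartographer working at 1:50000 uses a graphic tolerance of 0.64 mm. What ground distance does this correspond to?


ground = 0.64 mm * 50000 / 1000 = 32.0 m

32.0 m


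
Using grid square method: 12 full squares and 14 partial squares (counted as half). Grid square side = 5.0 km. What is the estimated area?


effective squares = 12 + 14 * 0.5 = 19.0
area = 19.0 * 25.0 = 475.0 km^2

475.0 km^2


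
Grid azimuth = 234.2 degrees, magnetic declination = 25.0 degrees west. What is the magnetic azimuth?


magnetic azimuth = grid azimuth - declination (east +ve)
mag_az = 234.2 - -25.0 = 259.2 degrees

259.2 degrees


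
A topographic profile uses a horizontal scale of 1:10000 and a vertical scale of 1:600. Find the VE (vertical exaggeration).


VE = horizontal_scale / vertical_scale = 10000 / 600 ≈ 16.7

16.7x


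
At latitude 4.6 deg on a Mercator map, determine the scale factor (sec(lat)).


SF = 1 / cos(4.6) = 1 / 0.996779 = 1.003

1.003


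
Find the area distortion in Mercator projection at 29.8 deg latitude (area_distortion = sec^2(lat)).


area_distortion = 1/cos^2(29.8) = 1.328

1.328


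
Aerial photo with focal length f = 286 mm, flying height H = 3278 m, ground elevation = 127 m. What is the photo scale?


scale = f / (H - h) = 286 mm / 3151 m = 286 / 3151000 = 1:11017

1:11017


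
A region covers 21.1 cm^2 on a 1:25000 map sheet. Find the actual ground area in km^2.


ground_area = 21.1 * (25000/100)^2 = 1318750.0 m^2 = 1.31875 km^2 ≈ 1.319 km^2

1.319 km^2


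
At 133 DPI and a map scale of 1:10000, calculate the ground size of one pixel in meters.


pixel_cm = 2.54 / 133 ≈ 0.019098 cm
ground = pixel_cm * 10000 / 100 = 2.54 * 10000 / (133 * 100) = 25400 / 13300 ≈ 1.91 m

1.91 m


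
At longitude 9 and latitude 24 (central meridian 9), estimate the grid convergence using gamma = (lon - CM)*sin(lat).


gamma = (9 - 9) * sin(24) = 0 * 0.406737 = 0.0 degrees

0.0 degrees


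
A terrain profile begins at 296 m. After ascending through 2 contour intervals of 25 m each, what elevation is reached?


elevation = 296 + 2 * 25 = 346 m

346 m


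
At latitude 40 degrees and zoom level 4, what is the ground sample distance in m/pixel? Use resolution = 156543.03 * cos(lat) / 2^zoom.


res = 156543.03 * cos(40) / 2^4 = 156543.03 * 0.76604444 / 16 = 7494.93 m/pixel

7494.93 m/pixel


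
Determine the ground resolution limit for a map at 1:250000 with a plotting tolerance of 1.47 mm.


ground = 1.47 mm * 250000 / 1000 = 367.5 m

367.5 m


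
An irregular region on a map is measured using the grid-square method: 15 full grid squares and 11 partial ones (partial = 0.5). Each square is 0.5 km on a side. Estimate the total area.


effective squares = 15 + 11 * 0.5 = 20.5
area = 20.5 * 0.25 = 5.125 km^2

5.125 km^2


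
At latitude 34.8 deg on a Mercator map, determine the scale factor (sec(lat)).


SF = 1 / cos(34.8) = 1 / 0.821149 = 1.218

1.218


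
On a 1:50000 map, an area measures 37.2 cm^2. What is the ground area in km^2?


ground_area = 37.2 * (50000/100)^2 = 9300000.0 m^2 = 9.3 km^2

9.3 km^2


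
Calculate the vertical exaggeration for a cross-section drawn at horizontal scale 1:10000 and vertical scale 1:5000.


VE = horizontal_scale / vertical_scale = 10000 / 5000 = 2.0

2.0x


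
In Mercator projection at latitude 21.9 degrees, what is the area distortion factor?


area_distortion = 1/cos^2(21.9) = 1.162

1.162


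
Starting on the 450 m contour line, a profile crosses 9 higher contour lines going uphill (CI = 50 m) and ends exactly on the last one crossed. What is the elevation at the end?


elevation = 450 + 9 * 50 = 900 m

900 m


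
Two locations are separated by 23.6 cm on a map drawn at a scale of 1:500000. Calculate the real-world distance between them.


ground = 23.6 cm * 500000 / 100 = 118000.0 m = 118.0 km

118.0 km


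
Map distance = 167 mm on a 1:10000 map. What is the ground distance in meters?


ground = 167 mm * 10000 / 1000 = 1670.0 m

1670.0 m


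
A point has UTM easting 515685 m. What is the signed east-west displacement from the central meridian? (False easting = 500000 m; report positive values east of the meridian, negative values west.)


displacement = 515685 - 500000 = 15685 m

15685 m


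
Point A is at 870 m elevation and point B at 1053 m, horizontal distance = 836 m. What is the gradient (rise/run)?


gradient = (1053 - 870) / 836 = 183 / 836 = 0.2189

0.2189


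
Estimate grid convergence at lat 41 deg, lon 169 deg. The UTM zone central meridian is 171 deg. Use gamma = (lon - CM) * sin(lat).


gamma = (169 - 171) * sin(41) = -2 * 0.656059 = -1.312 degrees

-1.312 degrees


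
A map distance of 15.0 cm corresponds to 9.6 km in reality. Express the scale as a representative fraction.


ground = 9.6 km = 960000 cm; RF denominator = ground / map = 960000 / 15.0 = 64000; RF = 1:64000

1:64000


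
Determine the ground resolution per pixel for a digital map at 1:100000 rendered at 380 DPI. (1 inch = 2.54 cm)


pixel_cm = 2.54 / 380 ≈ 0.006684 cm
ground = pixel_cm * 100000 / 100 = 2.54 * 100000 / (380 * 100) = 254000 / 38000 ≈ 6.68 m

6.68 m


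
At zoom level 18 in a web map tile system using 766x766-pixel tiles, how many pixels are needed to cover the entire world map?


tiles per axis = 2^18 = 262144
total tiles = 262144^2 = 68719476736
pixels per axis = 262144 * 766 = 200802304
total pixels = 200802304^2 = 40321565291708416

40321565291708416 pixels


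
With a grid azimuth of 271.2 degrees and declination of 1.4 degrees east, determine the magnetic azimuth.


magnetic azimuth = grid azimuth - declination (east +ve)
mag_az = 271.2 - 1.4 = 269.8 degrees

269.8 degrees


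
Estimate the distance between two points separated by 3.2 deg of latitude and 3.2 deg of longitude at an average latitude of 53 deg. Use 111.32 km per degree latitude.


dlat_km = 3.2 * 111.32 = 356.224
dlon_km = 3.2 * 111.32 * cos(53) ≈ 214.381
dist = sqrt(356.224^2 + 214.381^2) ≈ 415.8 km

415.8 km


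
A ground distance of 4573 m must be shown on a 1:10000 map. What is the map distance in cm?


map_cm = 4573 * 100 / 10000 = 45.73 cm

45.73 cm


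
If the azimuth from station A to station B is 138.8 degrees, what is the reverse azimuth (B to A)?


back azimuth = (138.8 + 180) mod 360 = 318.8 degrees

318.8 degrees


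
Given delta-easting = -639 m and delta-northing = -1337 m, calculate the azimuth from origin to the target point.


az = atan2(-639, -1337) = -154.5 deg
adjusted to 0-360: 205.5 degrees

205.5 degrees


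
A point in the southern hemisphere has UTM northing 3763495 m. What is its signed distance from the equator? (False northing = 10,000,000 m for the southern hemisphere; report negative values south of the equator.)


For southern: actual = 3763495 - 10000000 = -6236505 m

-6236505 m


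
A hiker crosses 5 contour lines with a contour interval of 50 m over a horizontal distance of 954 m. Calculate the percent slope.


elevation change = 5 * 50 = 250 m
slope = 250 / 954 * 100 = 26.2%

26.2%


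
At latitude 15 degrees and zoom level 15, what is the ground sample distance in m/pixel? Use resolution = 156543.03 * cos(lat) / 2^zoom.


res = 156543.03 * cos(15) / 2^15 = 156543.03 * 0.96592583 / 32768 = 4.61 m/pixel

4.61 m/pixel


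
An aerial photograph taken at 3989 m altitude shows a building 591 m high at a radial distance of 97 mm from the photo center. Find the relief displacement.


d = h * r / H = 591 * 97 / 3989 = 14.37 mm

14.37 mm


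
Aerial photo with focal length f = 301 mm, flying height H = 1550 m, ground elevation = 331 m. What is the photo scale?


scale = f / (H - h) = 301 mm / 1219 m = 301 / 1219000 = 1:4050

1:4050


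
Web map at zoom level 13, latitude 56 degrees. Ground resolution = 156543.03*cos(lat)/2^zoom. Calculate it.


res = 156543.03 * cos(56) / 2^13 = 156543.03 * 0.5591929 / 8192 = 10.69 m/pixel

10.69 m/pixel


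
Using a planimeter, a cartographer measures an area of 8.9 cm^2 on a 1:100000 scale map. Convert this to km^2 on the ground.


ground_area = 8.9 * (100000/100)^2 = 8900000.0 m^2 = 8.9 km^2

8.9 km^2


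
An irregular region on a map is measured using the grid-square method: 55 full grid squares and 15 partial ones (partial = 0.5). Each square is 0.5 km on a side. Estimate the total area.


effective squares = 55 + 15 * 0.5 = 62.5
area = 62.5 * 0.25 = 15.625 km^2

15.625 km^2


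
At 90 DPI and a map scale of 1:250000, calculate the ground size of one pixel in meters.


pixel_cm = 2.54 / 90 ≈ 0.028222 cm
ground = pixel_cm * 250000 / 100 = 2.54 * 250000 / (90 * 100) = 635000 / 9000 ≈ 70.56 m

70.56 m


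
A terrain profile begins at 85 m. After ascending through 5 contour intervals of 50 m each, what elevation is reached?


elevation = 85 + 5 * 50 = 335 m

335 m


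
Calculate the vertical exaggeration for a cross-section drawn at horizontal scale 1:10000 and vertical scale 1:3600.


VE = horizontal_scale / vertical_scale = 10000 / 3600 ≈ 2.8

2.8x


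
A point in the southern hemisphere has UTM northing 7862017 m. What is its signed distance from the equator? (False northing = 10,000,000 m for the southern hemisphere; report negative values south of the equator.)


For southern: actual = 7862017 - 10000000 = -2137983 m

-2137983 m


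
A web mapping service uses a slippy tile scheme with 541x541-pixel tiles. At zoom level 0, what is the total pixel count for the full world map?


tiles per axis = 2^0 = 1
total tiles = 1^2 = 1
pixels per axis = 1 * 541 = 541
total pixels = 541^2 = 292681

292681 pixels


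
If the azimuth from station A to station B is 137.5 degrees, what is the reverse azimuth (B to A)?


back azimuth = (137.5 + 180) mod 360 = 317.5 degrees

317.5 degrees


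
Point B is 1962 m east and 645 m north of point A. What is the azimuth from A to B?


az = atan2(1962, 645) = 71.8 deg
adjusted to 0-360: 71.8 degrees

71.8 degrees


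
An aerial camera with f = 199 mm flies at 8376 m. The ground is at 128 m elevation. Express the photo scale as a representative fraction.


scale = f / (H - h) = 199 mm / 8248 m = 199 / 8248000 = 1:41447

1:41447


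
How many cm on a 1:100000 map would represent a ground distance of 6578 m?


map_cm = 6578 * 100 / 100000 = 6.578 cm ≈ 6.58 cm

6.58 cm


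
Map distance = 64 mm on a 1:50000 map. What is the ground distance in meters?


ground = 64 mm * 50000 / 1000 = 3200.0 m

3200.0 m


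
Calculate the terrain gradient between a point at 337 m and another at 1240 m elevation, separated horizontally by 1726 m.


gradient = (1240 - 337) / 1726 = 903 / 1726 = 0.5232

0.5232


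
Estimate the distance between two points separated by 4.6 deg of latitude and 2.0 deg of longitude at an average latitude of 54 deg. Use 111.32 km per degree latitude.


dlat_km = 4.6 * 111.32 = 512.072
dlon_km = 2.0 * 111.32 * cos(54) ≈ 130.865
dist = sqrt(512.072^2 + 130.865^2) ≈ 528.5 km

528.5 km


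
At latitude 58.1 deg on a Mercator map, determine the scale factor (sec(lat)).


SF = 1 / cos(58.1) = 1 / 0.528438 = 1.892

1.892


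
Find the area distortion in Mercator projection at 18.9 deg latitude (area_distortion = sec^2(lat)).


area_distortion = 1/cos^2(18.9) = 1.117

1.117


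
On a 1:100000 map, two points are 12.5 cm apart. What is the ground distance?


ground = 12.5 cm * 100000 / 100 = 12500.0 m = 12.5 km

12.5 km


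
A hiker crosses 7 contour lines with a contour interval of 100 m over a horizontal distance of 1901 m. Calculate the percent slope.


elevation change = 7 * 100 = 700 m
slope = 700 / 1901 * 100 = 36.8%

36.8%


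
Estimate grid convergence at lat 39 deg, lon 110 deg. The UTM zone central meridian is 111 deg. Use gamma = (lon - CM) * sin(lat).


gamma = (110 - 111) * sin(39) = -1 * 0.62932 = -0.629 degrees

-0.629 degrees


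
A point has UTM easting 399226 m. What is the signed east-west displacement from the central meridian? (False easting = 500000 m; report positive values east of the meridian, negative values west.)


displacement = 399226 - 500000 = -100774 m

-100774 m


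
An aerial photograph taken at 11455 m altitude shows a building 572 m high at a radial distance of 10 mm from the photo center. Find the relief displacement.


d = h * r / H = 572 * 10 / 11455 = 0.5 mm

0.5 mm


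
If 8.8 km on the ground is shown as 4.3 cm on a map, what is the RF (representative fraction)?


ground = 8.8 km = 880000 cm; RF denominator = ground / map = 880000 / 4.3 ≈ 204651; RF = 1:204651

1:204651


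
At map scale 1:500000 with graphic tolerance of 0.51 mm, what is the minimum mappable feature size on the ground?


ground = 0.51 mm * 500000 / 1000 = 255.0 m

255.0 m


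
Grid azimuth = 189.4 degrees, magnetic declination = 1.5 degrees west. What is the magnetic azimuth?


magnetic azimuth = grid azimuth - declination (east +ve)
mag_az = 189.4 - -1.5 = 190.9 degrees

190.9 degrees


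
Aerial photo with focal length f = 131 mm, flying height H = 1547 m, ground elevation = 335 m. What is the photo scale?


scale = f / (H - h) = 131 mm / 1212 m = 131 / 1212000 = 1:9252

1:9252


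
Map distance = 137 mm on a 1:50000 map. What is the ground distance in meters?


ground = 137 mm * 50000 / 1000 = 6850.0 m

6850.0 m


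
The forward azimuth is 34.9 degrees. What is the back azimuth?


back azimuth = (34.9 + 180) mod 360 = 214.9 degrees

214.9 degrees


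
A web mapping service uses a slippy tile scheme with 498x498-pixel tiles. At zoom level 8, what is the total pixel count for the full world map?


tiles per axis = 2^8 = 256
total tiles = 256^2 = 65536
pixels per axis = 256 * 498 = 127488
total pixels = 127488^2 = 16253190144

16253190144 pixels


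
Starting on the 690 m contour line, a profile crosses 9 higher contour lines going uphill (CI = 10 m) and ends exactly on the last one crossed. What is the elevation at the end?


elevation = 690 + 9 * 10 = 780 m

780 m


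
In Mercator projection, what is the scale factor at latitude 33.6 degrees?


SF = 1 / cos(33.6) = 1 / 0.832921 = 1.201

1.201


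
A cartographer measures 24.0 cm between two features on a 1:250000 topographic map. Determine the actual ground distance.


ground = 24.0 cm * 250000 / 100 = 60000.0 m = 60.0 km

60.0 km


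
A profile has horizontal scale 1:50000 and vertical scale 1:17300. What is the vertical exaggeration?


VE = horizontal_scale / vertical_scale = 50000 / 17300 ≈ 2.9

2.9x


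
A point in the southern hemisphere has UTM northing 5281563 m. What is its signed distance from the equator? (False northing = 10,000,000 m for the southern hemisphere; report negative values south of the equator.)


For southern: actual = 5281563 - 10000000 = -4718437 m

-4718437 m


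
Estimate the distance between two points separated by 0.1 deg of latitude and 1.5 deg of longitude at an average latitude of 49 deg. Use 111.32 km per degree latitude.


dlat_km = 0.1 * 111.32 = 11.132
dlon_km = 1.5 * 111.32 * cos(49) ≈ 109.549
dist = sqrt(11.132^2 + 109.549^2) ≈ 110.1 km

110.1 km


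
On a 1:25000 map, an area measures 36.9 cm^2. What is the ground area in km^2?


ground_area = 36.9 * (25000/100)^2 = 2306250.0 m^2 = 2.30625 km^2 ≈ 2.306 km^2

2.306 km^2


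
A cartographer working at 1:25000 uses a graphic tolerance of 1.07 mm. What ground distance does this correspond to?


ground = 1.07 mm * 25000 / 1000 = 26.75 m

26.75 m


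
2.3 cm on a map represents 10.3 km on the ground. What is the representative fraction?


ground = 10.3 km = 1030000 cm; RF denominator = ground / map = 1030000 / 2.3 ≈ 447826; RF = 1:447826

1:447826


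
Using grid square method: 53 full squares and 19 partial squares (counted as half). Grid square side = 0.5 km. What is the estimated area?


effective squares = 53 + 19 * 0.5 = 62.5
area = 62.5 * 0.25 = 15.625 km^2

15.625 km^2


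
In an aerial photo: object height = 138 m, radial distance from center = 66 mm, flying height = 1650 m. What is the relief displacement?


d = h * r / H = 138 * 66 / 1650 = 5.52 mm

5.52 mm


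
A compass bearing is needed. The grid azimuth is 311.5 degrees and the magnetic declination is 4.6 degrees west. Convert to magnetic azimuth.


magnetic azimuth = grid azimuth - declination (east +ve)
mag_az = 311.5 - -4.6 = 316.1 degrees

316.1 degrees


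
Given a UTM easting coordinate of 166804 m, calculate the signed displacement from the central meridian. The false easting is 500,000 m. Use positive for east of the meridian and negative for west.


displacement = 166804 - 500000 = -333196 m

-333196 m


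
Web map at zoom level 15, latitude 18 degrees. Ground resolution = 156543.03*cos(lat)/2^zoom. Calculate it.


res = 156543.03 * cos(18) / 2^15 = 156543.03 * 0.95105652 / 32768 = 4.54 m/pixel

4.54 m/pixel


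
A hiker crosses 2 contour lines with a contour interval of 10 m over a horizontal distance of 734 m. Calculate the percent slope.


elevation change = 2 * 10 = 20 m
slope = 20 / 734 * 100 = 2.7%

2.7%


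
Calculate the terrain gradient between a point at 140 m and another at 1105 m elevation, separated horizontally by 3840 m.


gradient = (1105 - 140) / 3840 = 965 / 3840 = 0.2513

0.2513


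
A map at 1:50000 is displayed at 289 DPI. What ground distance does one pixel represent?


pixel_cm = 2.54 / 289 ≈ 0.008789 cm
ground = pixel_cm * 50000 / 100 = 2.54 * 50000 / (289 * 100) = 127000 / 28900 ≈ 4.39 m

4.39 m


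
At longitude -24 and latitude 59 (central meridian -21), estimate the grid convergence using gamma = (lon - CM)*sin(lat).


gamma = (-24 - -21) * sin(59) = -3 * 0.857167 = -2.572 degrees

-2.572 degrees


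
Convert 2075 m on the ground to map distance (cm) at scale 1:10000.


map_cm = 2075 * 100 / 10000 = 20.75 cm

20.75 cm


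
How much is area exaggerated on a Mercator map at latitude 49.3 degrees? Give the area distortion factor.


area_distortion = 1/cos^2(49.3) = 2.352

2.352


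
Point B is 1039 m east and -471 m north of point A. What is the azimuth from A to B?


az = atan2(1039, -471) = 114.4 deg
adjusted to 0-360: 114.4 degrees

114.4 degrees


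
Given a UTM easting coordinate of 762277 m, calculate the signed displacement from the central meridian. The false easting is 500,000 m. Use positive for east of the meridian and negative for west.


displacement = 762277 - 500000 = 262277 m

262277 m


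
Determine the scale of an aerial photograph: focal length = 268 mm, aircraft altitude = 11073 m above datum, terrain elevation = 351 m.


scale = f / (H - h) = 268 mm / 10722 m = 268 / 10722000 = 1:40007

1:40007


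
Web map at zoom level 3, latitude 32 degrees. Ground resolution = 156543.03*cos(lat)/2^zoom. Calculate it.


res = 156543.03 * cos(32) / 2^3 = 156543.03 * 0.8480481 / 8 = 16594.5 m/pixel

16594.5 m/pixel


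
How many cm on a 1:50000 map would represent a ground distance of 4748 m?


map_cm = 4748 * 100 / 50000 = 9.496 cm ≈ 9.5 cm

9.5 cm


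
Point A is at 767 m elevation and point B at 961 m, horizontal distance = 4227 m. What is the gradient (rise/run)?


gradient = (961 - 767) / 4227 = 194 / 4227 = 0.0459

0.0459


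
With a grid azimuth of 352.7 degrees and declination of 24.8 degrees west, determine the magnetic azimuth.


magnetic azimuth = grid azimuth - declination (east +ve)
mag_az = 352.7 - -24.8 = 17.5 degrees

17.5 degrees


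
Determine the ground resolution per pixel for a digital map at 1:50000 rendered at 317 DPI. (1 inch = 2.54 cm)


pixel_cm = 2.54 / 317 ≈ 0.008013 cm
ground = pixel_cm * 50000 / 100 = 2.54 * 50000 / (317 * 100) = 127000 / 31700 ≈ 4.01 m

4.01 m


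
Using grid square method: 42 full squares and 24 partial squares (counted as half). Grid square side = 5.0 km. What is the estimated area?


effective squares = 42 + 24 * 0.5 = 54.0
area = 54.0 * 25.0 = 1350.0 km^2

1350.0 km^2


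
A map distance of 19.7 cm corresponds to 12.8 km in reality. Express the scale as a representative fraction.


ground = 12.8 km = 1280000 cm; RF denominator = ground / map = 1280000 / 19.7 ≈ 64975; RF = 1:64975

1:64975


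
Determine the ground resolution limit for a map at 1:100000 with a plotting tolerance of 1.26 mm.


ground = 1.26 mm * 100000 / 1000 = 126.0 m

126.0 m


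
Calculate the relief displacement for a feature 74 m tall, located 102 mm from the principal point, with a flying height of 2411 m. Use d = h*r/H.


d = h * r / H = 74 * 102 / 2411 = 3.13 mm

3.13 mm


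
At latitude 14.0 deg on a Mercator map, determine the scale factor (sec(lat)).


SF = 1 / cos(14.0) = 1 / 0.970296 = 1.031

1.031


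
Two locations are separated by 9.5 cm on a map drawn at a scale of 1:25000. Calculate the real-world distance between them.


ground = 9.5 cm * 25000 / 100 = 2375.0 m = 2.375 km

2.375 km


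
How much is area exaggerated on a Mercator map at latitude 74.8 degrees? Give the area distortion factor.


area_distortion = 1/cos^2(74.8) = 14.547

14.547


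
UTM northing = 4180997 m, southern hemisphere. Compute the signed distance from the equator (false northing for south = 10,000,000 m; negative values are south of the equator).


For southern: actual = 4180997 - 10000000 = -5819003 m

-5819003 m


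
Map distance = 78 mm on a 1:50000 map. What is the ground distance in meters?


ground = 78 mm * 50000 / 1000 = 3900.0 m

3900.0 m


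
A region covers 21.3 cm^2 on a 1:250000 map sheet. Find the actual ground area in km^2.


ground_area = 21.3 * (250000/100)^2 = 133125000.0 m^2 = 133.125 km^2

133.125 km^2


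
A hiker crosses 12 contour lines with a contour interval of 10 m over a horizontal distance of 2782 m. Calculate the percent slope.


elevation change = 12 * 10 = 120 m
slope = 120 / 2782 * 100 = 4.3%

4.3%


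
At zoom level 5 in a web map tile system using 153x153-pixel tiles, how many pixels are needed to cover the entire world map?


tiles per axis = 2^5 = 32
total tiles = 32^2 = 1024
pixels per axis = 32 * 153 = 4896
total pixels = 4896^2 = 23970816

23970816 pixels


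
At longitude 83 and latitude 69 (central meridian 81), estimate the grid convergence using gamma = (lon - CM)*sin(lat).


gamma = (83 - 81) * sin(69) = 2 * 0.93358 = 1.867 degrees

1.867 degrees


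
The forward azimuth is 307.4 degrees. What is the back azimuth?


back azimuth = (307.4 + 180) mod 360 = 127.4 degrees

127.4 degrees


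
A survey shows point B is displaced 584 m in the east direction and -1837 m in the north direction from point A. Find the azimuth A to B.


az = atan2(584, -1837) = 162.4 deg
adjusted to 0-360: 162.4 degrees

162.4 degrees


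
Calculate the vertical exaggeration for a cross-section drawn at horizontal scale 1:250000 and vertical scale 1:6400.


VE = horizontal_scale / vertical_scale = 250000 / 6400 = 39.0625 ≈ 39.1

39.1x


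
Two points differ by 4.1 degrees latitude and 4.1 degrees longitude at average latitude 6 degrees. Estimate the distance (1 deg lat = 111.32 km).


dlat_km = 4.1 * 111.32 = 456.412
dlon_km = 4.1 * 111.32 * cos(6) ≈ 453.912
dist = sqrt(456.412^2 + 453.912^2) ≈ 643.7 km

643.7 km


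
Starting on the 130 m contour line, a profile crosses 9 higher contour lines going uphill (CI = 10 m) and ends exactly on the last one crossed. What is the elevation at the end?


elevation = 130 + 9 * 10 = 220 m

220 m


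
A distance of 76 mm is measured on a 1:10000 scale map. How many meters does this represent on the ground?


ground = 76 mm * 10000 / 1000 = 760.0 m

760.0 m


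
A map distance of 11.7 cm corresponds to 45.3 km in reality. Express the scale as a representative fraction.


ground = 45.3 km = 4530000 cm; RF denominator = ground / map = 4530000 / 11.7 ≈ 387179; RF = 1:387179

1:387179


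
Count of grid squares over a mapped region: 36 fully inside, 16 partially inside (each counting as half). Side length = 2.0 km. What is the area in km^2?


effective squares = 36 + 16 * 0.5 = 44.0
area = 44.0 * 4.0 = 176.0 km^2

176.0 km^2


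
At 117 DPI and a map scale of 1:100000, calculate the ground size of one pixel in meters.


pixel_cm = 2.54 / 117 ≈ 0.021709 cm
ground = pixel_cm * 100000 / 100 = 2.54 * 100000 / (117 * 100) = 254000 / 11700 ≈ 21.71 m

21.71 m


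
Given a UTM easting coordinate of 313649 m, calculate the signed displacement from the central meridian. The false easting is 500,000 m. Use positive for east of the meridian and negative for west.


displacement = 313649 - 500000 = -186351 m

-186351 m


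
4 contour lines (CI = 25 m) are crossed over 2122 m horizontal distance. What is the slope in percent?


elevation change = 4 * 25 = 100 m
slope = 100 / 2122 * 100 = 4.7%

4.7%


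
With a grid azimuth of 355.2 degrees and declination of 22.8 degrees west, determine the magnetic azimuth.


magnetic azimuth = grid azimuth - declination (east +ve)
mag_az = 355.2 - -22.8 = 18.0 degrees

18.0 degrees


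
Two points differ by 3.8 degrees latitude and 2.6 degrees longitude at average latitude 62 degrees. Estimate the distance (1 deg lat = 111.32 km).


dlat_km = 3.8 * 111.32 = 423.016
dlon_km = 2.6 * 111.32 * cos(62) ≈ 135.88
dist = sqrt(423.016^2 + 135.88^2) ≈ 444.3 km

444.3 km


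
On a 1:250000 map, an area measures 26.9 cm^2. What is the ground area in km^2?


ground_area = 26.9 * (250000/100)^2 = 168125000.0 m^2 = 168.125 km^2

168.125 km^2


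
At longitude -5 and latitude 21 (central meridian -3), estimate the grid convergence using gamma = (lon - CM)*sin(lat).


gamma = (-5 - -3) * sin(21) = -2 * 0.358368 = -0.717 degrees

-0.717 degrees


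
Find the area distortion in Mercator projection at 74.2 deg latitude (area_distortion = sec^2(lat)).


area_distortion = 1/cos^2(74.2) = 13.489

13.489
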